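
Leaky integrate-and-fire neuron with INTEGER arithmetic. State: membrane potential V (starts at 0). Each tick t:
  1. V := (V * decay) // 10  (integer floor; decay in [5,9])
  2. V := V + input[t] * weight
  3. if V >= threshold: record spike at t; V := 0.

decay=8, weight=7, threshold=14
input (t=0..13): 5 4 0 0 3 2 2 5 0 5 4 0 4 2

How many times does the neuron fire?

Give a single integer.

Answer: 10

Derivation:
t=0: input=5 -> V=0 FIRE
t=1: input=4 -> V=0 FIRE
t=2: input=0 -> V=0
t=3: input=0 -> V=0
t=4: input=3 -> V=0 FIRE
t=5: input=2 -> V=0 FIRE
t=6: input=2 -> V=0 FIRE
t=7: input=5 -> V=0 FIRE
t=8: input=0 -> V=0
t=9: input=5 -> V=0 FIRE
t=10: input=4 -> V=0 FIRE
t=11: input=0 -> V=0
t=12: input=4 -> V=0 FIRE
t=13: input=2 -> V=0 FIRE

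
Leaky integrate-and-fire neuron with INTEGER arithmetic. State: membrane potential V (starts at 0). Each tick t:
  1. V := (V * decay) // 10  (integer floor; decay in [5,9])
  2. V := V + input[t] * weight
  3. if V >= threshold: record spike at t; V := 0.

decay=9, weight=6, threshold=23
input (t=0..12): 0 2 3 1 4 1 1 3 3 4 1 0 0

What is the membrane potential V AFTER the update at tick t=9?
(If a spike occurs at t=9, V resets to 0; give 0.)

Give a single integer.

Answer: 0

Derivation:
t=0: input=0 -> V=0
t=1: input=2 -> V=12
t=2: input=3 -> V=0 FIRE
t=3: input=1 -> V=6
t=4: input=4 -> V=0 FIRE
t=5: input=1 -> V=6
t=6: input=1 -> V=11
t=7: input=3 -> V=0 FIRE
t=8: input=3 -> V=18
t=9: input=4 -> V=0 FIRE
t=10: input=1 -> V=6
t=11: input=0 -> V=5
t=12: input=0 -> V=4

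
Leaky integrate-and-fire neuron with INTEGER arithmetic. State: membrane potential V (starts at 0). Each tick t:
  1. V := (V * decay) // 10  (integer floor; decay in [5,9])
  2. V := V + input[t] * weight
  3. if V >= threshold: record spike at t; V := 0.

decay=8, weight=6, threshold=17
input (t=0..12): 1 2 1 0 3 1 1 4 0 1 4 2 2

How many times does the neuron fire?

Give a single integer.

Answer: 5

Derivation:
t=0: input=1 -> V=6
t=1: input=2 -> V=16
t=2: input=1 -> V=0 FIRE
t=3: input=0 -> V=0
t=4: input=3 -> V=0 FIRE
t=5: input=1 -> V=6
t=6: input=1 -> V=10
t=7: input=4 -> V=0 FIRE
t=8: input=0 -> V=0
t=9: input=1 -> V=6
t=10: input=4 -> V=0 FIRE
t=11: input=2 -> V=12
t=12: input=2 -> V=0 FIRE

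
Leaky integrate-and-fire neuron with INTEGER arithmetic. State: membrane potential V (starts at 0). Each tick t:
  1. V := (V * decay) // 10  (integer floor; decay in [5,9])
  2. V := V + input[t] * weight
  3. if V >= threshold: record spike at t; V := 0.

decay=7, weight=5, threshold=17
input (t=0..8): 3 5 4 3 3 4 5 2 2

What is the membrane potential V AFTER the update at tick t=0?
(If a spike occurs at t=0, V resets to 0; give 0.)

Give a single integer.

t=0: input=3 -> V=15
t=1: input=5 -> V=0 FIRE
t=2: input=4 -> V=0 FIRE
t=3: input=3 -> V=15
t=4: input=3 -> V=0 FIRE
t=5: input=4 -> V=0 FIRE
t=6: input=5 -> V=0 FIRE
t=7: input=2 -> V=10
t=8: input=2 -> V=0 FIRE

Answer: 15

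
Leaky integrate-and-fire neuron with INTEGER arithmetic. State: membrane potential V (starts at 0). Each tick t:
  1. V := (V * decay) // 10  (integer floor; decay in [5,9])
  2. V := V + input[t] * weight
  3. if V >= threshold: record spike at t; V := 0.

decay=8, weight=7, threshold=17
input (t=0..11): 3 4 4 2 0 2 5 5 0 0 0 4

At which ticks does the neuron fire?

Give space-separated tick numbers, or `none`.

t=0: input=3 -> V=0 FIRE
t=1: input=4 -> V=0 FIRE
t=2: input=4 -> V=0 FIRE
t=3: input=2 -> V=14
t=4: input=0 -> V=11
t=5: input=2 -> V=0 FIRE
t=6: input=5 -> V=0 FIRE
t=7: input=5 -> V=0 FIRE
t=8: input=0 -> V=0
t=9: input=0 -> V=0
t=10: input=0 -> V=0
t=11: input=4 -> V=0 FIRE

Answer: 0 1 2 5 6 7 11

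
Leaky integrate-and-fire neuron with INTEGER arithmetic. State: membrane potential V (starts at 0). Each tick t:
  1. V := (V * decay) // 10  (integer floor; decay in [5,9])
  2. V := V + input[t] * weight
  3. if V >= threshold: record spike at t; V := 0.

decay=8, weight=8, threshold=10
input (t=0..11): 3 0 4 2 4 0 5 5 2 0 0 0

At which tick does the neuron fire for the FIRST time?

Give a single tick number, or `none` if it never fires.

Answer: 0

Derivation:
t=0: input=3 -> V=0 FIRE
t=1: input=0 -> V=0
t=2: input=4 -> V=0 FIRE
t=3: input=2 -> V=0 FIRE
t=4: input=4 -> V=0 FIRE
t=5: input=0 -> V=0
t=6: input=5 -> V=0 FIRE
t=7: input=5 -> V=0 FIRE
t=8: input=2 -> V=0 FIRE
t=9: input=0 -> V=0
t=10: input=0 -> V=0
t=11: input=0 -> V=0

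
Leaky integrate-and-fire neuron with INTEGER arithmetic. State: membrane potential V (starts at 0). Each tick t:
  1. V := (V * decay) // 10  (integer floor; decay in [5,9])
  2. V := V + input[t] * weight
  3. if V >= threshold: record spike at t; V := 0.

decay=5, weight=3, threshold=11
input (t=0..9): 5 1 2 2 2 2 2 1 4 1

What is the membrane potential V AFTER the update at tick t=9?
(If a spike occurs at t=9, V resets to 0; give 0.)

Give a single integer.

t=0: input=5 -> V=0 FIRE
t=1: input=1 -> V=3
t=2: input=2 -> V=7
t=3: input=2 -> V=9
t=4: input=2 -> V=10
t=5: input=2 -> V=0 FIRE
t=6: input=2 -> V=6
t=7: input=1 -> V=6
t=8: input=4 -> V=0 FIRE
t=9: input=1 -> V=3

Answer: 3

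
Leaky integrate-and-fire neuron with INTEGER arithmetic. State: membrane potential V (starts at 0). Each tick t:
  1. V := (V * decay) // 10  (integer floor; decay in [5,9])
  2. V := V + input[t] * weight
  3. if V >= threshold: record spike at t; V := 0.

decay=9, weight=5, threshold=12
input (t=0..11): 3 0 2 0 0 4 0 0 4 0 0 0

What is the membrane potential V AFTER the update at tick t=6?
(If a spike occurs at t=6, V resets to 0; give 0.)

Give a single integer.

Answer: 0

Derivation:
t=0: input=3 -> V=0 FIRE
t=1: input=0 -> V=0
t=2: input=2 -> V=10
t=3: input=0 -> V=9
t=4: input=0 -> V=8
t=5: input=4 -> V=0 FIRE
t=6: input=0 -> V=0
t=7: input=0 -> V=0
t=8: input=4 -> V=0 FIRE
t=9: input=0 -> V=0
t=10: input=0 -> V=0
t=11: input=0 -> V=0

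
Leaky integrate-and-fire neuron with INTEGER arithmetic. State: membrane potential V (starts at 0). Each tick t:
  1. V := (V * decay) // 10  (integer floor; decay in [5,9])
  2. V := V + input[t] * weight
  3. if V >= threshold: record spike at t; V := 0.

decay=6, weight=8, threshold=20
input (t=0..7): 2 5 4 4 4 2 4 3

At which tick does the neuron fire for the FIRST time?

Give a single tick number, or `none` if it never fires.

Answer: 1

Derivation:
t=0: input=2 -> V=16
t=1: input=5 -> V=0 FIRE
t=2: input=4 -> V=0 FIRE
t=3: input=4 -> V=0 FIRE
t=4: input=4 -> V=0 FIRE
t=5: input=2 -> V=16
t=6: input=4 -> V=0 FIRE
t=7: input=3 -> V=0 FIRE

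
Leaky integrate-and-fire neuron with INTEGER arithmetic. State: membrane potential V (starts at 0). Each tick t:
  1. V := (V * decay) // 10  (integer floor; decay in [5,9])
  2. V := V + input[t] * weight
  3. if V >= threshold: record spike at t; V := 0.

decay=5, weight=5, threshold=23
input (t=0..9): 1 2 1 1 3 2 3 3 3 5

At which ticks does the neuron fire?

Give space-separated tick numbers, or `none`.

t=0: input=1 -> V=5
t=1: input=2 -> V=12
t=2: input=1 -> V=11
t=3: input=1 -> V=10
t=4: input=3 -> V=20
t=5: input=2 -> V=20
t=6: input=3 -> V=0 FIRE
t=7: input=3 -> V=15
t=8: input=3 -> V=22
t=9: input=5 -> V=0 FIRE

Answer: 6 9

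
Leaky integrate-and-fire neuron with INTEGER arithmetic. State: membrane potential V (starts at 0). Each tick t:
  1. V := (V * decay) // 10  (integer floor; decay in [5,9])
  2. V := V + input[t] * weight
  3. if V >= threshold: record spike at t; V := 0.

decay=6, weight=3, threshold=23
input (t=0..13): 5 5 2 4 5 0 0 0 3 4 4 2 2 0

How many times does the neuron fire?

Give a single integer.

t=0: input=5 -> V=15
t=1: input=5 -> V=0 FIRE
t=2: input=2 -> V=6
t=3: input=4 -> V=15
t=4: input=5 -> V=0 FIRE
t=5: input=0 -> V=0
t=6: input=0 -> V=0
t=7: input=0 -> V=0
t=8: input=3 -> V=9
t=9: input=4 -> V=17
t=10: input=4 -> V=22
t=11: input=2 -> V=19
t=12: input=2 -> V=17
t=13: input=0 -> V=10

Answer: 2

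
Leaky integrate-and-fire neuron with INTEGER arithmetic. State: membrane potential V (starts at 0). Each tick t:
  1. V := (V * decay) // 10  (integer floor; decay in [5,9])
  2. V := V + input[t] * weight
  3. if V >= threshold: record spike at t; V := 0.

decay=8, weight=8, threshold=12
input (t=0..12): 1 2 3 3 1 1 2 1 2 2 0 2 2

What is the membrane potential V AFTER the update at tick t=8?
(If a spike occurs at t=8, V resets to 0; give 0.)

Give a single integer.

t=0: input=1 -> V=8
t=1: input=2 -> V=0 FIRE
t=2: input=3 -> V=0 FIRE
t=3: input=3 -> V=0 FIRE
t=4: input=1 -> V=8
t=5: input=1 -> V=0 FIRE
t=6: input=2 -> V=0 FIRE
t=7: input=1 -> V=8
t=8: input=2 -> V=0 FIRE
t=9: input=2 -> V=0 FIRE
t=10: input=0 -> V=0
t=11: input=2 -> V=0 FIRE
t=12: input=2 -> V=0 FIRE

Answer: 0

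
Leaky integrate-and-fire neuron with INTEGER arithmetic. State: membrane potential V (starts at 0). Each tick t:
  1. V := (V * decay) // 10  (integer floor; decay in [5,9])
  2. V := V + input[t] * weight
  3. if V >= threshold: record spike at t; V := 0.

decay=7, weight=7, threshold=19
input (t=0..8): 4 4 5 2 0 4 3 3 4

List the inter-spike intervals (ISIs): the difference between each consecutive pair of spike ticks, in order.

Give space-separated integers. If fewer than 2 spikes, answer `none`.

t=0: input=4 -> V=0 FIRE
t=1: input=4 -> V=0 FIRE
t=2: input=5 -> V=0 FIRE
t=3: input=2 -> V=14
t=4: input=0 -> V=9
t=5: input=4 -> V=0 FIRE
t=6: input=3 -> V=0 FIRE
t=7: input=3 -> V=0 FIRE
t=8: input=4 -> V=0 FIRE

Answer: 1 1 3 1 1 1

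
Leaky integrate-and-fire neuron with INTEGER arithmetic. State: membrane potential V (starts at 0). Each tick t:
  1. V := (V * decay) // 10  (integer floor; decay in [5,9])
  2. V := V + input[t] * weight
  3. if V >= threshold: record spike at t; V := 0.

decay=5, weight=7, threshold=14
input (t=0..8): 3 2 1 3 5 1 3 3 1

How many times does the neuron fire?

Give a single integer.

Answer: 6

Derivation:
t=0: input=3 -> V=0 FIRE
t=1: input=2 -> V=0 FIRE
t=2: input=1 -> V=7
t=3: input=3 -> V=0 FIRE
t=4: input=5 -> V=0 FIRE
t=5: input=1 -> V=7
t=6: input=3 -> V=0 FIRE
t=7: input=3 -> V=0 FIRE
t=8: input=1 -> V=7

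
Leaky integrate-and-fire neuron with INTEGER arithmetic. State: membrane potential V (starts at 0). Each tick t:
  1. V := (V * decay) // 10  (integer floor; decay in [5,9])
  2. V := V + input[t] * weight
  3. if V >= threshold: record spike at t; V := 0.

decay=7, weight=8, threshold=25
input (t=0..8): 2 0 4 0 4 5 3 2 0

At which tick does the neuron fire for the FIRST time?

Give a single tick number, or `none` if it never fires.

Answer: 2

Derivation:
t=0: input=2 -> V=16
t=1: input=0 -> V=11
t=2: input=4 -> V=0 FIRE
t=3: input=0 -> V=0
t=4: input=4 -> V=0 FIRE
t=5: input=5 -> V=0 FIRE
t=6: input=3 -> V=24
t=7: input=2 -> V=0 FIRE
t=8: input=0 -> V=0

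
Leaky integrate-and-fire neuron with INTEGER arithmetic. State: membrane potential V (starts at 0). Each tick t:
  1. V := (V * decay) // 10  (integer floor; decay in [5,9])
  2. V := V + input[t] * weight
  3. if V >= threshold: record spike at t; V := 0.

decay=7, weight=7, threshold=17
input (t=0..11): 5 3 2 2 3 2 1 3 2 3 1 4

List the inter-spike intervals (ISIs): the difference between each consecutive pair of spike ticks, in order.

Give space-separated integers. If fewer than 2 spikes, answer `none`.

Answer: 1 2 1 3 2 2

Derivation:
t=0: input=5 -> V=0 FIRE
t=1: input=3 -> V=0 FIRE
t=2: input=2 -> V=14
t=3: input=2 -> V=0 FIRE
t=4: input=3 -> V=0 FIRE
t=5: input=2 -> V=14
t=6: input=1 -> V=16
t=7: input=3 -> V=0 FIRE
t=8: input=2 -> V=14
t=9: input=3 -> V=0 FIRE
t=10: input=1 -> V=7
t=11: input=4 -> V=0 FIRE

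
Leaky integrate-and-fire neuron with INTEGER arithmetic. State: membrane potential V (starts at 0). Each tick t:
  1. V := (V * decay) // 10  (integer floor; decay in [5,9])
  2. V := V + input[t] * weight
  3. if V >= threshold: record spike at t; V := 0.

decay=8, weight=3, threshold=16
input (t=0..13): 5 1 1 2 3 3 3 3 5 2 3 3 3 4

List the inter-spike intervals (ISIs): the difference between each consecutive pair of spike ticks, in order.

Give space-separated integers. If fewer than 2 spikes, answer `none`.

t=0: input=5 -> V=15
t=1: input=1 -> V=15
t=2: input=1 -> V=15
t=3: input=2 -> V=0 FIRE
t=4: input=3 -> V=9
t=5: input=3 -> V=0 FIRE
t=6: input=3 -> V=9
t=7: input=3 -> V=0 FIRE
t=8: input=5 -> V=15
t=9: input=2 -> V=0 FIRE
t=10: input=3 -> V=9
t=11: input=3 -> V=0 FIRE
t=12: input=3 -> V=9
t=13: input=4 -> V=0 FIRE

Answer: 2 2 2 2 2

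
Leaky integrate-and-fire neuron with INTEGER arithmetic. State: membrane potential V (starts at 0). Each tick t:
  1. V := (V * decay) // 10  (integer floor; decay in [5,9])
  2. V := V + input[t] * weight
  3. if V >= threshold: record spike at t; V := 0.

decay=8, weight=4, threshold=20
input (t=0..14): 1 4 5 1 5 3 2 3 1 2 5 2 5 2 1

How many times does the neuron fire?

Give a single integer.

Answer: 5

Derivation:
t=0: input=1 -> V=4
t=1: input=4 -> V=19
t=2: input=5 -> V=0 FIRE
t=3: input=1 -> V=4
t=4: input=5 -> V=0 FIRE
t=5: input=3 -> V=12
t=6: input=2 -> V=17
t=7: input=3 -> V=0 FIRE
t=8: input=1 -> V=4
t=9: input=2 -> V=11
t=10: input=5 -> V=0 FIRE
t=11: input=2 -> V=8
t=12: input=5 -> V=0 FIRE
t=13: input=2 -> V=8
t=14: input=1 -> V=10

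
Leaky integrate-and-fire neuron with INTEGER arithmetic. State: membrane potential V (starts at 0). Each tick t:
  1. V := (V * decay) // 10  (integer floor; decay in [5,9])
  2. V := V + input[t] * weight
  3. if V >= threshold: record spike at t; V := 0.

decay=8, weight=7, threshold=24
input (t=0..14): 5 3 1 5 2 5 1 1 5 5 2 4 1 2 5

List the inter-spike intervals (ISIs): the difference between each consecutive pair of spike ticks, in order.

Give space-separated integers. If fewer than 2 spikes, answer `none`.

Answer: 3 2 3 1 2 3

Derivation:
t=0: input=5 -> V=0 FIRE
t=1: input=3 -> V=21
t=2: input=1 -> V=23
t=3: input=5 -> V=0 FIRE
t=4: input=2 -> V=14
t=5: input=5 -> V=0 FIRE
t=6: input=1 -> V=7
t=7: input=1 -> V=12
t=8: input=5 -> V=0 FIRE
t=9: input=5 -> V=0 FIRE
t=10: input=2 -> V=14
t=11: input=4 -> V=0 FIRE
t=12: input=1 -> V=7
t=13: input=2 -> V=19
t=14: input=5 -> V=0 FIRE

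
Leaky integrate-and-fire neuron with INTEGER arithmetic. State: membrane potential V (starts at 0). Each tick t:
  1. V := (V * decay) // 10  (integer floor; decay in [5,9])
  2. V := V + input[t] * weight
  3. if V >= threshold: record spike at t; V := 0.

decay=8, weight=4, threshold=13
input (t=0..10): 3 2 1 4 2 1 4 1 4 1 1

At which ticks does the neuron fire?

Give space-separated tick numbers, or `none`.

Answer: 1 3 6 8

Derivation:
t=0: input=3 -> V=12
t=1: input=2 -> V=0 FIRE
t=2: input=1 -> V=4
t=3: input=4 -> V=0 FIRE
t=4: input=2 -> V=8
t=5: input=1 -> V=10
t=6: input=4 -> V=0 FIRE
t=7: input=1 -> V=4
t=8: input=4 -> V=0 FIRE
t=9: input=1 -> V=4
t=10: input=1 -> V=7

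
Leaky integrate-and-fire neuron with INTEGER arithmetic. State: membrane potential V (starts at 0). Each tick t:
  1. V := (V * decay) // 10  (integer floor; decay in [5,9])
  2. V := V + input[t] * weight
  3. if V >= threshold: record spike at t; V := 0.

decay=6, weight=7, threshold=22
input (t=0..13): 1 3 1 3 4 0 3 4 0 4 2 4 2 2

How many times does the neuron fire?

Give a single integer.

Answer: 7

Derivation:
t=0: input=1 -> V=7
t=1: input=3 -> V=0 FIRE
t=2: input=1 -> V=7
t=3: input=3 -> V=0 FIRE
t=4: input=4 -> V=0 FIRE
t=5: input=0 -> V=0
t=6: input=3 -> V=21
t=7: input=4 -> V=0 FIRE
t=8: input=0 -> V=0
t=9: input=4 -> V=0 FIRE
t=10: input=2 -> V=14
t=11: input=4 -> V=0 FIRE
t=12: input=2 -> V=14
t=13: input=2 -> V=0 FIRE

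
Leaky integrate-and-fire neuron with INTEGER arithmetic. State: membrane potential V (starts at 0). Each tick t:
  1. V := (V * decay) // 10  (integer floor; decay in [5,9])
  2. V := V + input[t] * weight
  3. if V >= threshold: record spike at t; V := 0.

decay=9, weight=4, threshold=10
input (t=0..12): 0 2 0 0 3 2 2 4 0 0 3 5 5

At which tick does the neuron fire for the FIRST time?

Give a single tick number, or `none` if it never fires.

Answer: 4

Derivation:
t=0: input=0 -> V=0
t=1: input=2 -> V=8
t=2: input=0 -> V=7
t=3: input=0 -> V=6
t=4: input=3 -> V=0 FIRE
t=5: input=2 -> V=8
t=6: input=2 -> V=0 FIRE
t=7: input=4 -> V=0 FIRE
t=8: input=0 -> V=0
t=9: input=0 -> V=0
t=10: input=3 -> V=0 FIRE
t=11: input=5 -> V=0 FIRE
t=12: input=5 -> V=0 FIRE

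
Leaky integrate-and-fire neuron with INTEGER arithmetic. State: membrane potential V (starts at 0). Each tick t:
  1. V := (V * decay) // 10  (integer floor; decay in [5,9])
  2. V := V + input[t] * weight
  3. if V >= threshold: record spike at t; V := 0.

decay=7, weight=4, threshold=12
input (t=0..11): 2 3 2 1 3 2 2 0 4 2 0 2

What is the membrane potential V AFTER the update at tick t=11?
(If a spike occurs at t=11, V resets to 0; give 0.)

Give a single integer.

t=0: input=2 -> V=8
t=1: input=3 -> V=0 FIRE
t=2: input=2 -> V=8
t=3: input=1 -> V=9
t=4: input=3 -> V=0 FIRE
t=5: input=2 -> V=8
t=6: input=2 -> V=0 FIRE
t=7: input=0 -> V=0
t=8: input=4 -> V=0 FIRE
t=9: input=2 -> V=8
t=10: input=0 -> V=5
t=11: input=2 -> V=11

Answer: 11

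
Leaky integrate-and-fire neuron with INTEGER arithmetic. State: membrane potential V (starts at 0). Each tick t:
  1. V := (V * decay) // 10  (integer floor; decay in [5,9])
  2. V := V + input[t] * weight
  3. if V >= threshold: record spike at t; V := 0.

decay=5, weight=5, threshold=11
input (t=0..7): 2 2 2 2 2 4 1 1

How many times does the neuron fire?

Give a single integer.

t=0: input=2 -> V=10
t=1: input=2 -> V=0 FIRE
t=2: input=2 -> V=10
t=3: input=2 -> V=0 FIRE
t=4: input=2 -> V=10
t=5: input=4 -> V=0 FIRE
t=6: input=1 -> V=5
t=7: input=1 -> V=7

Answer: 3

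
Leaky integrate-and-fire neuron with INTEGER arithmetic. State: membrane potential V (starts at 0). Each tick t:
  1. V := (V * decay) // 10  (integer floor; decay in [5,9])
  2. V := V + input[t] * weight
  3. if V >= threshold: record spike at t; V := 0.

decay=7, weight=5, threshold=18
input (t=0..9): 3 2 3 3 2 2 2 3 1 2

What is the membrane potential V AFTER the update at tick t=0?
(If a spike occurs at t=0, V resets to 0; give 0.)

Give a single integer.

Answer: 15

Derivation:
t=0: input=3 -> V=15
t=1: input=2 -> V=0 FIRE
t=2: input=3 -> V=15
t=3: input=3 -> V=0 FIRE
t=4: input=2 -> V=10
t=5: input=2 -> V=17
t=6: input=2 -> V=0 FIRE
t=7: input=3 -> V=15
t=8: input=1 -> V=15
t=9: input=2 -> V=0 FIRE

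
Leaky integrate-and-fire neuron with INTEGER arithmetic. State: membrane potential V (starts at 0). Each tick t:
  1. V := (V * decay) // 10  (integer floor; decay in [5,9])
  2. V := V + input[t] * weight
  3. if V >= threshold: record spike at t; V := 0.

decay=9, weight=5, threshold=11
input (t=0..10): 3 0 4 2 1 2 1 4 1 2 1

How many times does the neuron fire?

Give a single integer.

Answer: 6

Derivation:
t=0: input=3 -> V=0 FIRE
t=1: input=0 -> V=0
t=2: input=4 -> V=0 FIRE
t=3: input=2 -> V=10
t=4: input=1 -> V=0 FIRE
t=5: input=2 -> V=10
t=6: input=1 -> V=0 FIRE
t=7: input=4 -> V=0 FIRE
t=8: input=1 -> V=5
t=9: input=2 -> V=0 FIRE
t=10: input=1 -> V=5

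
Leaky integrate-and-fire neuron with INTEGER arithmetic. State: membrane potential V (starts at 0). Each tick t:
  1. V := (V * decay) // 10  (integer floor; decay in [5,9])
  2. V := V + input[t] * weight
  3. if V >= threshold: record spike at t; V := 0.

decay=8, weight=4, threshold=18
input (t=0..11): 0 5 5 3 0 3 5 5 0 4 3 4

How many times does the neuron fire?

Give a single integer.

t=0: input=0 -> V=0
t=1: input=5 -> V=0 FIRE
t=2: input=5 -> V=0 FIRE
t=3: input=3 -> V=12
t=4: input=0 -> V=9
t=5: input=3 -> V=0 FIRE
t=6: input=5 -> V=0 FIRE
t=7: input=5 -> V=0 FIRE
t=8: input=0 -> V=0
t=9: input=4 -> V=16
t=10: input=3 -> V=0 FIRE
t=11: input=4 -> V=16

Answer: 6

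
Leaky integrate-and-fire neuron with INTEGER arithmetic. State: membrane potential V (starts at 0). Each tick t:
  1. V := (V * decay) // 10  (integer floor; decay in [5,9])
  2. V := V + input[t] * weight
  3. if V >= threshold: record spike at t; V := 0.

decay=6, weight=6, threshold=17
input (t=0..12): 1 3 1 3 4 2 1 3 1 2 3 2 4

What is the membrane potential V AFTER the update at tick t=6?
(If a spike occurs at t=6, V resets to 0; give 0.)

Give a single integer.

t=0: input=1 -> V=6
t=1: input=3 -> V=0 FIRE
t=2: input=1 -> V=6
t=3: input=3 -> V=0 FIRE
t=4: input=4 -> V=0 FIRE
t=5: input=2 -> V=12
t=6: input=1 -> V=13
t=7: input=3 -> V=0 FIRE
t=8: input=1 -> V=6
t=9: input=2 -> V=15
t=10: input=3 -> V=0 FIRE
t=11: input=2 -> V=12
t=12: input=4 -> V=0 FIRE

Answer: 13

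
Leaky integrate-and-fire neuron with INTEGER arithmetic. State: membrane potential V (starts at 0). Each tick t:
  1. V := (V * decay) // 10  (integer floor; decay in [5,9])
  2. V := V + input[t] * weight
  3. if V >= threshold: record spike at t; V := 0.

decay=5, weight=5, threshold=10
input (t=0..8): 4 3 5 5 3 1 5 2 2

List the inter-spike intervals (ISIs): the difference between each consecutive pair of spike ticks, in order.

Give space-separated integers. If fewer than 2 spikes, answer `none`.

t=0: input=4 -> V=0 FIRE
t=1: input=3 -> V=0 FIRE
t=2: input=5 -> V=0 FIRE
t=3: input=5 -> V=0 FIRE
t=4: input=3 -> V=0 FIRE
t=5: input=1 -> V=5
t=6: input=5 -> V=0 FIRE
t=7: input=2 -> V=0 FIRE
t=8: input=2 -> V=0 FIRE

Answer: 1 1 1 1 2 1 1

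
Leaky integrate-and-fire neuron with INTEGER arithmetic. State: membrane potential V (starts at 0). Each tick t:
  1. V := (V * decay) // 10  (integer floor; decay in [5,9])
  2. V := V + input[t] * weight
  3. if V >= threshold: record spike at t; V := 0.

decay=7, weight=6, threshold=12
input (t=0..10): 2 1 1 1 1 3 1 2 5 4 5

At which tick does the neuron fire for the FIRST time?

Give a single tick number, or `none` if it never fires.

Answer: 0

Derivation:
t=0: input=2 -> V=0 FIRE
t=1: input=1 -> V=6
t=2: input=1 -> V=10
t=3: input=1 -> V=0 FIRE
t=4: input=1 -> V=6
t=5: input=3 -> V=0 FIRE
t=6: input=1 -> V=6
t=7: input=2 -> V=0 FIRE
t=8: input=5 -> V=0 FIRE
t=9: input=4 -> V=0 FIRE
t=10: input=5 -> V=0 FIRE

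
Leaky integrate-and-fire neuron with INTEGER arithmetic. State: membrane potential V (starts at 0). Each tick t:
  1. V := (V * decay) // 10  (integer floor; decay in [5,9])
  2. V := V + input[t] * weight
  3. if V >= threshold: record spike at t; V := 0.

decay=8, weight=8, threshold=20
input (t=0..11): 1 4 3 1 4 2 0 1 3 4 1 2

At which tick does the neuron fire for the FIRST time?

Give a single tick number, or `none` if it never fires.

t=0: input=1 -> V=8
t=1: input=4 -> V=0 FIRE
t=2: input=3 -> V=0 FIRE
t=3: input=1 -> V=8
t=4: input=4 -> V=0 FIRE
t=5: input=2 -> V=16
t=6: input=0 -> V=12
t=7: input=1 -> V=17
t=8: input=3 -> V=0 FIRE
t=9: input=4 -> V=0 FIRE
t=10: input=1 -> V=8
t=11: input=2 -> V=0 FIRE

Answer: 1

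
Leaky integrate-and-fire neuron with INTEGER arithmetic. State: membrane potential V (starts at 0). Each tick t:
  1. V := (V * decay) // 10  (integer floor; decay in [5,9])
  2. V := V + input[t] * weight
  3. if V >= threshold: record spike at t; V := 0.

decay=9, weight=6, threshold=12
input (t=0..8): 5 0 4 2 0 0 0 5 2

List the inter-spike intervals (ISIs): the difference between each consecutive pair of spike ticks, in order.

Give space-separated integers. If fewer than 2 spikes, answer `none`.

Answer: 2 1 4 1

Derivation:
t=0: input=5 -> V=0 FIRE
t=1: input=0 -> V=0
t=2: input=4 -> V=0 FIRE
t=3: input=2 -> V=0 FIRE
t=4: input=0 -> V=0
t=5: input=0 -> V=0
t=6: input=0 -> V=0
t=7: input=5 -> V=0 FIRE
t=8: input=2 -> V=0 FIRE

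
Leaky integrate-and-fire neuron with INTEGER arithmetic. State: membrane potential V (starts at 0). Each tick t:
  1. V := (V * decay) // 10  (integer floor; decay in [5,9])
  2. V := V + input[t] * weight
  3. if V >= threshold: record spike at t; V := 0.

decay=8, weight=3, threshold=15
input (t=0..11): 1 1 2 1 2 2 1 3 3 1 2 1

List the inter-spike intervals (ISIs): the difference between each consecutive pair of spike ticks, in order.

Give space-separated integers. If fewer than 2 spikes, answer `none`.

Answer: 3

Derivation:
t=0: input=1 -> V=3
t=1: input=1 -> V=5
t=2: input=2 -> V=10
t=3: input=1 -> V=11
t=4: input=2 -> V=14
t=5: input=2 -> V=0 FIRE
t=6: input=1 -> V=3
t=7: input=3 -> V=11
t=8: input=3 -> V=0 FIRE
t=9: input=1 -> V=3
t=10: input=2 -> V=8
t=11: input=1 -> V=9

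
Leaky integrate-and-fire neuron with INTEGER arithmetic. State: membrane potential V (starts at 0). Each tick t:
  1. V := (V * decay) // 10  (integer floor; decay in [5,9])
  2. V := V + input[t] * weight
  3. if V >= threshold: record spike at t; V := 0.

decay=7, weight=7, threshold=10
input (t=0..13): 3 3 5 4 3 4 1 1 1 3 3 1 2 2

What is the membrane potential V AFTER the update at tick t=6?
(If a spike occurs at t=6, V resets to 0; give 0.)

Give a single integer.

t=0: input=3 -> V=0 FIRE
t=1: input=3 -> V=0 FIRE
t=2: input=5 -> V=0 FIRE
t=3: input=4 -> V=0 FIRE
t=4: input=3 -> V=0 FIRE
t=5: input=4 -> V=0 FIRE
t=6: input=1 -> V=7
t=7: input=1 -> V=0 FIRE
t=8: input=1 -> V=7
t=9: input=3 -> V=0 FIRE
t=10: input=3 -> V=0 FIRE
t=11: input=1 -> V=7
t=12: input=2 -> V=0 FIRE
t=13: input=2 -> V=0 FIRE

Answer: 7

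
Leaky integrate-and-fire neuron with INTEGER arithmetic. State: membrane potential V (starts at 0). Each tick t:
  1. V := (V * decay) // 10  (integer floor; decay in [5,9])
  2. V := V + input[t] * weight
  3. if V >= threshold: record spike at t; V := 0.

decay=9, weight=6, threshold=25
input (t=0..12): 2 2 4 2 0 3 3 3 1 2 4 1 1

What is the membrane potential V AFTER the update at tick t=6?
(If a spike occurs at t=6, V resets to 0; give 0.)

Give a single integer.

t=0: input=2 -> V=12
t=1: input=2 -> V=22
t=2: input=4 -> V=0 FIRE
t=3: input=2 -> V=12
t=4: input=0 -> V=10
t=5: input=3 -> V=0 FIRE
t=6: input=3 -> V=18
t=7: input=3 -> V=0 FIRE
t=8: input=1 -> V=6
t=9: input=2 -> V=17
t=10: input=4 -> V=0 FIRE
t=11: input=1 -> V=6
t=12: input=1 -> V=11

Answer: 18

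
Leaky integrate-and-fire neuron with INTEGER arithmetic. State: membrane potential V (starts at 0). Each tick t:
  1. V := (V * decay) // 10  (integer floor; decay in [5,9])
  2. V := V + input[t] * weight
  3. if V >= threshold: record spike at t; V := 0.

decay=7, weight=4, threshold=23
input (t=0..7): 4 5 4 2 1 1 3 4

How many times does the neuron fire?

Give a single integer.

t=0: input=4 -> V=16
t=1: input=5 -> V=0 FIRE
t=2: input=4 -> V=16
t=3: input=2 -> V=19
t=4: input=1 -> V=17
t=5: input=1 -> V=15
t=6: input=3 -> V=22
t=7: input=4 -> V=0 FIRE

Answer: 2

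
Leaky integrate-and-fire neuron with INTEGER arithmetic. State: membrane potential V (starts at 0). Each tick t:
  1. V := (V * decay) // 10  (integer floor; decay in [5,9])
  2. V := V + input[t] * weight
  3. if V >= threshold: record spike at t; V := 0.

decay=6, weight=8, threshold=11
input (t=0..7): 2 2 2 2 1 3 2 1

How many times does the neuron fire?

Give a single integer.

t=0: input=2 -> V=0 FIRE
t=1: input=2 -> V=0 FIRE
t=2: input=2 -> V=0 FIRE
t=3: input=2 -> V=0 FIRE
t=4: input=1 -> V=8
t=5: input=3 -> V=0 FIRE
t=6: input=2 -> V=0 FIRE
t=7: input=1 -> V=8

Answer: 6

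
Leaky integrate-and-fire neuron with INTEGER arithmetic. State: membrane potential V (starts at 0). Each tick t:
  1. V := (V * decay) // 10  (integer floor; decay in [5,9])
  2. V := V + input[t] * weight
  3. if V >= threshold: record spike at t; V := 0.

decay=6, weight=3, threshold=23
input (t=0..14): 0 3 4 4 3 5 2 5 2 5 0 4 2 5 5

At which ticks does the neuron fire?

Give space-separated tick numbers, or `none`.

t=0: input=0 -> V=0
t=1: input=3 -> V=9
t=2: input=4 -> V=17
t=3: input=4 -> V=22
t=4: input=3 -> V=22
t=5: input=5 -> V=0 FIRE
t=6: input=2 -> V=6
t=7: input=5 -> V=18
t=8: input=2 -> V=16
t=9: input=5 -> V=0 FIRE
t=10: input=0 -> V=0
t=11: input=4 -> V=12
t=12: input=2 -> V=13
t=13: input=5 -> V=22
t=14: input=5 -> V=0 FIRE

Answer: 5 9 14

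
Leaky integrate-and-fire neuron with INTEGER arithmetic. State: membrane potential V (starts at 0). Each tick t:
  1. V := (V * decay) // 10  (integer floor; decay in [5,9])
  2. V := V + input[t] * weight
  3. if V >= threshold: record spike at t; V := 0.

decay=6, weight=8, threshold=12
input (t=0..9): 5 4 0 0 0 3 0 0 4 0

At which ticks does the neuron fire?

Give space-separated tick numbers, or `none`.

t=0: input=5 -> V=0 FIRE
t=1: input=4 -> V=0 FIRE
t=2: input=0 -> V=0
t=3: input=0 -> V=0
t=4: input=0 -> V=0
t=5: input=3 -> V=0 FIRE
t=6: input=0 -> V=0
t=7: input=0 -> V=0
t=8: input=4 -> V=0 FIRE
t=9: input=0 -> V=0

Answer: 0 1 5 8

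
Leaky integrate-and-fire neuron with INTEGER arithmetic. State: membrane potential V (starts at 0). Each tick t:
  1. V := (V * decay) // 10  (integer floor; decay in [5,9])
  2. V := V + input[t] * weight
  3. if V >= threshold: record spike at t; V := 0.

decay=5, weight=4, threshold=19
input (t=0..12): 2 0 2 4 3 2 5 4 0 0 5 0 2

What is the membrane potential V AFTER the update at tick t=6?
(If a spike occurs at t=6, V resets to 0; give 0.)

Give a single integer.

t=0: input=2 -> V=8
t=1: input=0 -> V=4
t=2: input=2 -> V=10
t=3: input=4 -> V=0 FIRE
t=4: input=3 -> V=12
t=5: input=2 -> V=14
t=6: input=5 -> V=0 FIRE
t=7: input=4 -> V=16
t=8: input=0 -> V=8
t=9: input=0 -> V=4
t=10: input=5 -> V=0 FIRE
t=11: input=0 -> V=0
t=12: input=2 -> V=8

Answer: 0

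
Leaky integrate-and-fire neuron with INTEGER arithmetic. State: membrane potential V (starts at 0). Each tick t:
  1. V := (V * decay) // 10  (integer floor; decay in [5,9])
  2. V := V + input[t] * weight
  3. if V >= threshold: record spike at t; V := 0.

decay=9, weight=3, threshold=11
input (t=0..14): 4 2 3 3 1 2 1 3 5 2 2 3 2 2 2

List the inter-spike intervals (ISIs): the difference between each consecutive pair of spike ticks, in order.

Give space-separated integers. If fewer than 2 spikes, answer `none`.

Answer: 2 2 3 1 2 2 2

Derivation:
t=0: input=4 -> V=0 FIRE
t=1: input=2 -> V=6
t=2: input=3 -> V=0 FIRE
t=3: input=3 -> V=9
t=4: input=1 -> V=0 FIRE
t=5: input=2 -> V=6
t=6: input=1 -> V=8
t=7: input=3 -> V=0 FIRE
t=8: input=5 -> V=0 FIRE
t=9: input=2 -> V=6
t=10: input=2 -> V=0 FIRE
t=11: input=3 -> V=9
t=12: input=2 -> V=0 FIRE
t=13: input=2 -> V=6
t=14: input=2 -> V=0 FIRE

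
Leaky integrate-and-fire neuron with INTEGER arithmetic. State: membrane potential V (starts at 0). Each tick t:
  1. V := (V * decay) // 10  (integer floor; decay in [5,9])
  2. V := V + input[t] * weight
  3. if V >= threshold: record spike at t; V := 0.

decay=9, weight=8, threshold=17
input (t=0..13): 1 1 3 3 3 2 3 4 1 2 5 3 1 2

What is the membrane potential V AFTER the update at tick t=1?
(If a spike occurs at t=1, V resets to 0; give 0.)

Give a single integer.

t=0: input=1 -> V=8
t=1: input=1 -> V=15
t=2: input=3 -> V=0 FIRE
t=3: input=3 -> V=0 FIRE
t=4: input=3 -> V=0 FIRE
t=5: input=2 -> V=16
t=6: input=3 -> V=0 FIRE
t=7: input=4 -> V=0 FIRE
t=8: input=1 -> V=8
t=9: input=2 -> V=0 FIRE
t=10: input=5 -> V=0 FIRE
t=11: input=3 -> V=0 FIRE
t=12: input=1 -> V=8
t=13: input=2 -> V=0 FIRE

Answer: 15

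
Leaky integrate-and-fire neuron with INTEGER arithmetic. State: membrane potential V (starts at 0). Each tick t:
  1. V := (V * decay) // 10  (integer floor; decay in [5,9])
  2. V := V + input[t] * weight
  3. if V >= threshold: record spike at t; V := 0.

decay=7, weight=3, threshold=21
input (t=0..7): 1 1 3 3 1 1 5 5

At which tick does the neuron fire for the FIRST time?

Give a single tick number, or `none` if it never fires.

Answer: 6

Derivation:
t=0: input=1 -> V=3
t=1: input=1 -> V=5
t=2: input=3 -> V=12
t=3: input=3 -> V=17
t=4: input=1 -> V=14
t=5: input=1 -> V=12
t=6: input=5 -> V=0 FIRE
t=7: input=5 -> V=15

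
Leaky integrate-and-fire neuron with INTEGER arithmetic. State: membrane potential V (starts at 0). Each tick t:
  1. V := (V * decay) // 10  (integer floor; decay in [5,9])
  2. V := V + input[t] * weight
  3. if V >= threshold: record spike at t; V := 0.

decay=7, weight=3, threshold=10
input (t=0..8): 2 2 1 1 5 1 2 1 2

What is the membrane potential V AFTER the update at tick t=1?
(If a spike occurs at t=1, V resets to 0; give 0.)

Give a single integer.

Answer: 0

Derivation:
t=0: input=2 -> V=6
t=1: input=2 -> V=0 FIRE
t=2: input=1 -> V=3
t=3: input=1 -> V=5
t=4: input=5 -> V=0 FIRE
t=5: input=1 -> V=3
t=6: input=2 -> V=8
t=7: input=1 -> V=8
t=8: input=2 -> V=0 FIRE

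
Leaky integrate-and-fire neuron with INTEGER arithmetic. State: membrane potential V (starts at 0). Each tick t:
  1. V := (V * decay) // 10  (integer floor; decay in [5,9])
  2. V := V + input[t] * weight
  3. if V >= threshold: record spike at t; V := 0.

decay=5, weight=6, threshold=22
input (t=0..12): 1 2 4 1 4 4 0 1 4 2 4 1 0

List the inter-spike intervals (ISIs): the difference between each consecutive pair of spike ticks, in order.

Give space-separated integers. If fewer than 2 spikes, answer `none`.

t=0: input=1 -> V=6
t=1: input=2 -> V=15
t=2: input=4 -> V=0 FIRE
t=3: input=1 -> V=6
t=4: input=4 -> V=0 FIRE
t=5: input=4 -> V=0 FIRE
t=6: input=0 -> V=0
t=7: input=1 -> V=6
t=8: input=4 -> V=0 FIRE
t=9: input=2 -> V=12
t=10: input=4 -> V=0 FIRE
t=11: input=1 -> V=6
t=12: input=0 -> V=3

Answer: 2 1 3 2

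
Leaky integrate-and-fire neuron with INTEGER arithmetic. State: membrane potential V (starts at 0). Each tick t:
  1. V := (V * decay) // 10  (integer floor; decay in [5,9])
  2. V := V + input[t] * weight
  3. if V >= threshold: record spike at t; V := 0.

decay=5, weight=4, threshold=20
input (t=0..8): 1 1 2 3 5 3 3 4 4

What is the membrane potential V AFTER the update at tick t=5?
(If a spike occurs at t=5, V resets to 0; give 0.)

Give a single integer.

t=0: input=1 -> V=4
t=1: input=1 -> V=6
t=2: input=2 -> V=11
t=3: input=3 -> V=17
t=4: input=5 -> V=0 FIRE
t=5: input=3 -> V=12
t=6: input=3 -> V=18
t=7: input=4 -> V=0 FIRE
t=8: input=4 -> V=16

Answer: 12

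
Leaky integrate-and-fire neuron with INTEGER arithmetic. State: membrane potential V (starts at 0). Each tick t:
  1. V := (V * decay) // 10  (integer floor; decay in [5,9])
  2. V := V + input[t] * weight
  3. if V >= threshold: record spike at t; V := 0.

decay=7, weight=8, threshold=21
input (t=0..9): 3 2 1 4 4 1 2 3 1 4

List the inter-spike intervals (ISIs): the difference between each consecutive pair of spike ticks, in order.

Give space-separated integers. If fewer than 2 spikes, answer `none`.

Answer: 3 1 2 1 2

Derivation:
t=0: input=3 -> V=0 FIRE
t=1: input=2 -> V=16
t=2: input=1 -> V=19
t=3: input=4 -> V=0 FIRE
t=4: input=4 -> V=0 FIRE
t=5: input=1 -> V=8
t=6: input=2 -> V=0 FIRE
t=7: input=3 -> V=0 FIRE
t=8: input=1 -> V=8
t=9: input=4 -> V=0 FIRE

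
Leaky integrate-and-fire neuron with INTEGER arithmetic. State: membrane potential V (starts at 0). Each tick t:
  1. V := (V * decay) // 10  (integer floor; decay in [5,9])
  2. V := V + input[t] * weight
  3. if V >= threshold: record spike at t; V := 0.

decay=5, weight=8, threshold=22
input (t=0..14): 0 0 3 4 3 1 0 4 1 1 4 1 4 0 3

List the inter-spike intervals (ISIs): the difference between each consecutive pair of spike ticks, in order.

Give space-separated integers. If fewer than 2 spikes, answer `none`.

Answer: 1 1 3 3 2 2

Derivation:
t=0: input=0 -> V=0
t=1: input=0 -> V=0
t=2: input=3 -> V=0 FIRE
t=3: input=4 -> V=0 FIRE
t=4: input=3 -> V=0 FIRE
t=5: input=1 -> V=8
t=6: input=0 -> V=4
t=7: input=4 -> V=0 FIRE
t=8: input=1 -> V=8
t=9: input=1 -> V=12
t=10: input=4 -> V=0 FIRE
t=11: input=1 -> V=8
t=12: input=4 -> V=0 FIRE
t=13: input=0 -> V=0
t=14: input=3 -> V=0 FIRE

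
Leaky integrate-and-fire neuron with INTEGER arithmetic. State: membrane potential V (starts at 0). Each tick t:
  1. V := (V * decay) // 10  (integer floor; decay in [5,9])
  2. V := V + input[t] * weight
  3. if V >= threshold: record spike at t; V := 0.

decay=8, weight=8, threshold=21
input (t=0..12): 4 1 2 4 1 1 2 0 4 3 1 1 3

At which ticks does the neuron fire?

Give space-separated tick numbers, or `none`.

Answer: 0 2 3 6 8 9 12

Derivation:
t=0: input=4 -> V=0 FIRE
t=1: input=1 -> V=8
t=2: input=2 -> V=0 FIRE
t=3: input=4 -> V=0 FIRE
t=4: input=1 -> V=8
t=5: input=1 -> V=14
t=6: input=2 -> V=0 FIRE
t=7: input=0 -> V=0
t=8: input=4 -> V=0 FIRE
t=9: input=3 -> V=0 FIRE
t=10: input=1 -> V=8
t=11: input=1 -> V=14
t=12: input=3 -> V=0 FIRE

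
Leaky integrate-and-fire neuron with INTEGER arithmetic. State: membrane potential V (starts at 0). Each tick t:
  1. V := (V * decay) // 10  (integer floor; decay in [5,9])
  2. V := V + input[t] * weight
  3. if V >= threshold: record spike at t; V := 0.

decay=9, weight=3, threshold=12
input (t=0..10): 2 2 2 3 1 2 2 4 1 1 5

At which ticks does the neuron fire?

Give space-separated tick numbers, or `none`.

t=0: input=2 -> V=6
t=1: input=2 -> V=11
t=2: input=2 -> V=0 FIRE
t=3: input=3 -> V=9
t=4: input=1 -> V=11
t=5: input=2 -> V=0 FIRE
t=6: input=2 -> V=6
t=7: input=4 -> V=0 FIRE
t=8: input=1 -> V=3
t=9: input=1 -> V=5
t=10: input=5 -> V=0 FIRE

Answer: 2 5 7 10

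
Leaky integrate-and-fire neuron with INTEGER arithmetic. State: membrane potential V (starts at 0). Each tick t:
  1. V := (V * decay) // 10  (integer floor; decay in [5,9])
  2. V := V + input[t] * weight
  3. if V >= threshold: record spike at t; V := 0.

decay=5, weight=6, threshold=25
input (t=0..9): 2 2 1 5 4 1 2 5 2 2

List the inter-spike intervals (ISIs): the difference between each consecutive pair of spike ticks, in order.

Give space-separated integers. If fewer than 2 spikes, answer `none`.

t=0: input=2 -> V=12
t=1: input=2 -> V=18
t=2: input=1 -> V=15
t=3: input=5 -> V=0 FIRE
t=4: input=4 -> V=24
t=5: input=1 -> V=18
t=6: input=2 -> V=21
t=7: input=5 -> V=0 FIRE
t=8: input=2 -> V=12
t=9: input=2 -> V=18

Answer: 4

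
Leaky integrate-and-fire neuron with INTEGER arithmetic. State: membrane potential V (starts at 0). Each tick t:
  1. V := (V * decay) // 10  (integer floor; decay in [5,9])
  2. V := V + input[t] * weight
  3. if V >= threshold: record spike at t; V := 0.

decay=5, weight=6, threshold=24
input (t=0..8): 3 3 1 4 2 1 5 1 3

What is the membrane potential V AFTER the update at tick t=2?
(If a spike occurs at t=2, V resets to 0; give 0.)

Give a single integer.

Answer: 6

Derivation:
t=0: input=3 -> V=18
t=1: input=3 -> V=0 FIRE
t=2: input=1 -> V=6
t=3: input=4 -> V=0 FIRE
t=4: input=2 -> V=12
t=5: input=1 -> V=12
t=6: input=5 -> V=0 FIRE
t=7: input=1 -> V=6
t=8: input=3 -> V=21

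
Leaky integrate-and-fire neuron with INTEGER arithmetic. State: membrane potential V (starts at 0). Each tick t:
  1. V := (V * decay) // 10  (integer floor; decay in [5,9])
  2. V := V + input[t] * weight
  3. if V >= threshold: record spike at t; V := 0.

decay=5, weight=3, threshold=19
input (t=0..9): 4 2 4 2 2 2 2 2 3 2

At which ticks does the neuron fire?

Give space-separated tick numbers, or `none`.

t=0: input=4 -> V=12
t=1: input=2 -> V=12
t=2: input=4 -> V=18
t=3: input=2 -> V=15
t=4: input=2 -> V=13
t=5: input=2 -> V=12
t=6: input=2 -> V=12
t=7: input=2 -> V=12
t=8: input=3 -> V=15
t=9: input=2 -> V=13

Answer: none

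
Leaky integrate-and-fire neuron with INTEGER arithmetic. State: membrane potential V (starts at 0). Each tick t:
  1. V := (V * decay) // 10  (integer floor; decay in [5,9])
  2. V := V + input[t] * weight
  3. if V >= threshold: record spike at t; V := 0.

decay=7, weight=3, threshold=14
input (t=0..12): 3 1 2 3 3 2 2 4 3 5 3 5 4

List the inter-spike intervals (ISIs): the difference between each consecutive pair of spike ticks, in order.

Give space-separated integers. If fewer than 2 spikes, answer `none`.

t=0: input=3 -> V=9
t=1: input=1 -> V=9
t=2: input=2 -> V=12
t=3: input=3 -> V=0 FIRE
t=4: input=3 -> V=9
t=5: input=2 -> V=12
t=6: input=2 -> V=0 FIRE
t=7: input=4 -> V=12
t=8: input=3 -> V=0 FIRE
t=9: input=5 -> V=0 FIRE
t=10: input=3 -> V=9
t=11: input=5 -> V=0 FIRE
t=12: input=4 -> V=12

Answer: 3 2 1 2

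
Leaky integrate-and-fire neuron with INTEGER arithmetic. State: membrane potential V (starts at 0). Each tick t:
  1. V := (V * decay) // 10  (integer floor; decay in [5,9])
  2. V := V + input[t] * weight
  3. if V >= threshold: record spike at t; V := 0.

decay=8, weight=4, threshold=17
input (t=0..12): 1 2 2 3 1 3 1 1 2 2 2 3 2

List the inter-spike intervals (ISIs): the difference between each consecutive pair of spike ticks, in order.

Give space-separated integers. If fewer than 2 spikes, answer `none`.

t=0: input=1 -> V=4
t=1: input=2 -> V=11
t=2: input=2 -> V=16
t=3: input=3 -> V=0 FIRE
t=4: input=1 -> V=4
t=5: input=3 -> V=15
t=6: input=1 -> V=16
t=7: input=1 -> V=16
t=8: input=2 -> V=0 FIRE
t=9: input=2 -> V=8
t=10: input=2 -> V=14
t=11: input=3 -> V=0 FIRE
t=12: input=2 -> V=8

Answer: 5 3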